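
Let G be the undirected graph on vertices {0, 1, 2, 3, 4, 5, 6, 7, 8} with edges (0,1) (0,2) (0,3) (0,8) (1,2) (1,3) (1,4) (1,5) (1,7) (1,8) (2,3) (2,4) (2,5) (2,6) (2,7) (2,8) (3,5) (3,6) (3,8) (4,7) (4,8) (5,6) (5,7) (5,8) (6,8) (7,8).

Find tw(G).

A width-4 tree decomposition is:
Bags: B1 = {0, 1, 2, 3, 8}  B2 = {1, 2, 3, 5, 8}  B3 = {1, 2, 5, 7, 8}  B4 = {1, 2, 4, 7, 8}  B5 = {2, 3, 5, 6, 8}
Tree: B1–B2, B2–B3, B3–B4, B2–B5
Every bag has size at most 5, so the width is 5 − 1 = 4 and tw(G) ≤ 4. On the other hand G contains the 5-clique {0, 1, 2, 3, 8}. A clique must lie in a single bag of any decomposition, so no decomposition can have width below 4. Hence tw(G) = 4 exactly.

4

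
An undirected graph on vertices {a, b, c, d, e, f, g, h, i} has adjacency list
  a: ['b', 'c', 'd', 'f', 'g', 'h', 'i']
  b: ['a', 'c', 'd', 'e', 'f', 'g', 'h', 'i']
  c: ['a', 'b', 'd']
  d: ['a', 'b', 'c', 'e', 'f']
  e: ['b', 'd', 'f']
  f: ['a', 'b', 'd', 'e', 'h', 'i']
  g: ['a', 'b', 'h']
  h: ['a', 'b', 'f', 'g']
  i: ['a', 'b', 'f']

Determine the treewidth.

3

A width-3 tree decomposition is:
Bags: B1 = {a, b, f, h}  B2 = {a, b, d, f}  B3 = {a, b, c, d}  B4 = {b, d, e, f}  B5 = {a, b, f, i}  B6 = {a, b, g, h}
Tree: B1–B2, B2–B3, B2–B4, B2–B5, B1–B6
Every bag has size at most 4, so the width is 4 − 1 = 3 and tw(G) ≤ 3. On the other hand G contains the 4-clique {b, d, e, f}. A clique must lie in a single bag of any decomposition, so no decomposition can have width below 3. Combining the bounds, tw(G) = 3.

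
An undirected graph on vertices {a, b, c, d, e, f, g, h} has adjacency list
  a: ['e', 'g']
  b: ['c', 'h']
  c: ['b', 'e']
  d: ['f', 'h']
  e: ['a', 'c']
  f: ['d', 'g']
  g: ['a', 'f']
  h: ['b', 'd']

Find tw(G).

A width-2 tree decomposition is:
Bags: B1 = {b, c, e}  B2 = {a, b, e}  B3 = {a, b, g}  B4 = {b, f, g}  B5 = {b, d, f}  B6 = {b, d, h}
Tree: B1–B2, B2–B3, B3–B4, B4–B5, B5–B6
Each bag holds 3 vertices, so the decomposition has width 2, which upper-bounds the treewidth. The edges b–c–e–a–g–f–d–h–b form a cycle, so G is not a tree and its treewidth is at least 2. Hence tw(G) = 2 exactly.

2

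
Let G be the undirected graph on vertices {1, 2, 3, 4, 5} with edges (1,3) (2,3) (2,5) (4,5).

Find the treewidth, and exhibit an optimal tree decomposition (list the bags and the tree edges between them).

The largest bag has 2 vertices, giving width 1; this decomposition certifies tw(G) ≤ 1. G has an edge, so its treewidth is at least 1. Combining the bounds, tw(G) = 1.

Treewidth 1.
Bags: B1 = {4, 5}  B2 = {2, 5}  B3 = {2, 3}  B4 = {1, 3}
Tree: B1–B2, B2–B3, B3–B4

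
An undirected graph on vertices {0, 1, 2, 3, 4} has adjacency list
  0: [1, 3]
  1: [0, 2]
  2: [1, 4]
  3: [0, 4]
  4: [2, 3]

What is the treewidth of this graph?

A width-2 tree decomposition is:
Bags: B1 = {0, 1, 2}  B2 = {0, 2, 4}  B3 = {0, 3, 4}
Tree: B1–B2, B2–B3
Every bag has size at most 3, so the width is 3 − 1 = 2 and tw(G) ≤ 2. For the lower bound, G contains the cycle 0–1–2–4–3–0, so G is not a forest; only forests have treewidth ≤ 1, hence tw(G) ≥ 2. The upper and lower bounds meet at 2, so that is the treewidth.

2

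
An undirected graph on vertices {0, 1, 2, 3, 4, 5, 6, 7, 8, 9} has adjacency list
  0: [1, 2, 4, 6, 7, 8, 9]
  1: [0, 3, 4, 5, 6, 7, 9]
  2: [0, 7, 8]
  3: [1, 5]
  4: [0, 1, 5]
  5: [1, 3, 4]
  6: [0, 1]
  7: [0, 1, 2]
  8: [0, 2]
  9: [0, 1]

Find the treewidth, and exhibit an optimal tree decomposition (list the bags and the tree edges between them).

Treewidth 2.
One optimal decomposition is:
Bags: B1 = {0, 1, 7}  B2 = {0, 1, 6}  B3 = {0, 1, 4}  B4 = {0, 1, 9}  B5 = {1, 4, 5}  B6 = {0, 2, 7}  B7 = {1, 3, 5}  B8 = {0, 2, 8}
Tree: B1–B2, B1–B3, B1–B4, B3–B5, B1–B6, B5–B7, B6–B8

Each bag holds 3 vertices, so the decomposition has width 2, which upper-bounds the treewidth. Conversely, {0, 2, 8} is a clique of size 3, and the vertices of any clique must share a bag in every tree decomposition; so some bag has ≥ 3 vertices and tw(G) ≥ 2. Combining the bounds, tw(G) = 2.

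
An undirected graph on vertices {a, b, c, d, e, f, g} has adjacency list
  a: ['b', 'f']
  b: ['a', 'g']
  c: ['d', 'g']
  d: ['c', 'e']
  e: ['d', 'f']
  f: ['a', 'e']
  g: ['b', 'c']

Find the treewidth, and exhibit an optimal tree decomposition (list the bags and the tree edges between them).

Every bag has size at most 3, so the width is 3 − 1 = 2 and tw(G) ≤ 2. Since g–c–d–e–f–a–b–g is a cycle in G, G is not acyclic. Forests are exactly the graphs of treewidth ≤ 1, so tw(G) ≥ 2. Therefore the treewidth is 2.

Treewidth 2.
Bags: B1 = {c, d, g}  B2 = {d, e, g}  B3 = {e, f, g}  B4 = {a, f, g}  B5 = {a, b, g}
Tree: B1–B2, B2–B3, B3–B4, B4–B5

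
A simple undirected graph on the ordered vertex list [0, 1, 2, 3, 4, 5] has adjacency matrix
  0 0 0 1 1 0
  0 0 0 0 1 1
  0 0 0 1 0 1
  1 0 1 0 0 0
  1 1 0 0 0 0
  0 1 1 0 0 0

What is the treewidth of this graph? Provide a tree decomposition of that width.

Every bag has size at most 3, so the width is 3 − 1 = 2 and tw(G) ≤ 2. For the lower bound, G contains the cycle 1–5–2–3–0–4–1, so G is not a forest; only forests have treewidth ≤ 1, hence tw(G) ≥ 2. Combining the bounds, tw(G) = 2.

Treewidth 2.
Bags: B1 = {1, 2, 5}  B2 = {1, 2, 3}  B3 = {0, 1, 3}  B4 = {0, 1, 4}
Tree: B1–B2, B2–B3, B3–B4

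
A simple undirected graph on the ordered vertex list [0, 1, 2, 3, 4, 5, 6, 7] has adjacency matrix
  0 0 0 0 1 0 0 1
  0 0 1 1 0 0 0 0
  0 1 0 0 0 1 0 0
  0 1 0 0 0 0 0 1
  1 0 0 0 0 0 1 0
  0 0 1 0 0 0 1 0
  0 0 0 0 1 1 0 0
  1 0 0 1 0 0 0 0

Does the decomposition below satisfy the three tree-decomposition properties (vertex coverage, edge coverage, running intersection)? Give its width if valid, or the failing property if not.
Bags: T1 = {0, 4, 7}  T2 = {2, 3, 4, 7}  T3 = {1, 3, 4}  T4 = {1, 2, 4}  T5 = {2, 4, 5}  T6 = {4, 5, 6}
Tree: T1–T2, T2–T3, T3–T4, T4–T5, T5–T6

A tree decomposition must satisfy three properties: every vertex lies in some bag; for every edge, both endpoints lie together in some bag; and for every vertex, the bags containing it form a connected subtree. Here bags containing vertex 2 are not connected in the tree, so the decomposition is invalid.

No — bags containing vertex 2 are not connected in the tree.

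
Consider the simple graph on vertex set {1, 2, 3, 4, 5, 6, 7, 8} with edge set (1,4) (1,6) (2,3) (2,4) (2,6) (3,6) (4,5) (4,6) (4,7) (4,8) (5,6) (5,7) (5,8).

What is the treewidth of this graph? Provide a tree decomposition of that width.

Treewidth 2.
Bags: B1 = {2, 3, 6}  B2 = {2, 4, 6}  B3 = {4, 5, 6}  B4 = {4, 5, 8}  B5 = {1, 4, 6}  B6 = {4, 5, 7}
Tree: B1–B2, B2–B3, B3–B4, B2–B5, B3–B6

Every bag has size at most 3, so the width is 3 − 1 = 2 and tw(G) ≤ 2. Conversely, {2, 3, 6} is a clique of size 3, and the vertices of any clique must share a bag in every tree decomposition; so some bag has ≥ 3 vertices and tw(G) ≥ 2. The upper and lower bounds meet at 2, so that is the treewidth.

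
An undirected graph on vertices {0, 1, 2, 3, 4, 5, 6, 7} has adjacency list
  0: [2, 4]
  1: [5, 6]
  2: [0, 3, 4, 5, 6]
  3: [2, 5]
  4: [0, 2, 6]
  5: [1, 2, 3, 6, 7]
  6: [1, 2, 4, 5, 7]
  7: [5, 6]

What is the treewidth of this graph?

2

A width-2 tree decomposition is:
Bags: B1 = {5, 6, 7}  B2 = {1, 5, 6}  B3 = {2, 5, 6}  B4 = {2, 4, 6}  B5 = {0, 2, 4}  B6 = {2, 3, 5}
Tree: B1–B2, B1–B3, B3–B4, B4–B5, B3–B6
Each bag holds 3 vertices, so the decomposition has width 2, which upper-bounds the treewidth. On the other hand G contains the 3-clique {1, 5, 6}. A clique must lie in a single bag of any decomposition, so no decomposition can have width below 2. Therefore the treewidth is 2.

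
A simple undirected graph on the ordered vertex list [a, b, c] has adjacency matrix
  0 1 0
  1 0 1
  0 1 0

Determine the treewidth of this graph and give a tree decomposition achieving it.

The largest bag has 2 vertices, giving width 1; this decomposition certifies tw(G) ≤ 1. Since G has at least one edge (e.g. b–c), it is not an edgeless graph, so tw(G) ≥ 1. The upper and lower bounds meet at 1, so that is the treewidth.

Treewidth 1.
Bags: B1 = {b, c}  B2 = {a, b}
Tree: B1–B2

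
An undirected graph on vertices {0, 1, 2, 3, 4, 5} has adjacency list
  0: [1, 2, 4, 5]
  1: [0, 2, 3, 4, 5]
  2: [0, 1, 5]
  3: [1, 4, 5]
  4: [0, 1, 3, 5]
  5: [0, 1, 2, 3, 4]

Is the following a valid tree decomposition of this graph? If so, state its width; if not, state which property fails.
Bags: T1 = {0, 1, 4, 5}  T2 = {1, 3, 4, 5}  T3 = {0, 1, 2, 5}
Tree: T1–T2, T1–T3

Every vertex of G appears in some bag (union = {0, 1, 2, 3, 4, 5}); every edge is covered by a bag; and for each vertex v the set of bags containing v is connected in the bag tree. The decomposition is therefore valid. The largest bag has 4 vertices, so the width is 3.

Yes; width 3.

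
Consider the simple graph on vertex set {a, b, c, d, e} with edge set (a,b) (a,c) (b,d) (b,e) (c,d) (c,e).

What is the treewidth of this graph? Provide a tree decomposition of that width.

The largest bag has 3 vertices, giving width 2; this decomposition certifies tw(G) ≤ 2. The edges e–b–a–c–e form a cycle, so G is not a tree and its treewidth is at least 2. Therefore the treewidth is 2.

Treewidth 2.
Bags: B1 = {b, c, e}  B2 = {a, b, c}  B3 = {b, c, d}
Tree: B1–B2, B2–B3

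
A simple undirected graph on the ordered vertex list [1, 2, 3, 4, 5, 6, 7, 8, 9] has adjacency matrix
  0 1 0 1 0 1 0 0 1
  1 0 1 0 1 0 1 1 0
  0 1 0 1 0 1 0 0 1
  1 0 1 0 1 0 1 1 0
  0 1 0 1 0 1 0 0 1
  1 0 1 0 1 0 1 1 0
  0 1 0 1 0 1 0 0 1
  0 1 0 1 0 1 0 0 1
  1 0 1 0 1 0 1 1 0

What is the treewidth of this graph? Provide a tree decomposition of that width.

Each bag holds 5 vertices, so the decomposition has width 4, which upper-bounds the treewidth. For the lower bound: the 5 vertex sets {8,9}, {1,4}, {3,6}, {2}, {5} are disjoint, each induces a connected subgraph, and every pair is joined by at least one edge of G. Contracting each set to a single vertex therefore yields K_{5} as a minor, and since treewidth is minor-monotone, tw(G) ≥ tw(K_{5}) = 4. Combining the bounds, tw(G) = 4.

Treewidth 4.
One optimal decomposition is:
Bags: B1 = {2, 4, 6, 8, 9}  B2 = {1, 2, 4, 6, 9}  B3 = {2, 3, 4, 6, 9}  B4 = {2, 4, 5, 6, 9}  B5 = {2, 4, 6, 7, 9}
Tree: B1–B2, B2–B3, B3–B4, B4–B5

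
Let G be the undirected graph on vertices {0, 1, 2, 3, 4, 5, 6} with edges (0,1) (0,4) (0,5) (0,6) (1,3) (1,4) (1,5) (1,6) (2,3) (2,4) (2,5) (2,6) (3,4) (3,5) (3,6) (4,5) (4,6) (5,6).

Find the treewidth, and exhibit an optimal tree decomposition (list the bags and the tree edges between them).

Treewidth 4.
One such decomposition:
Bags: B1 = {1, 3, 4, 5, 6}  B2 = {2, 3, 4, 5, 6}  B3 = {0, 1, 4, 5, 6}
Tree: B1–B2, B1–B3

The largest bag has 5 vertices, giving width 4; this decomposition certifies tw(G) ≤ 4. On the other hand G contains the 5-clique {0, 1, 4, 5, 6}. A clique must lie in a single bag of any decomposition, so no decomposition can have width below 4. Therefore the treewidth is 4.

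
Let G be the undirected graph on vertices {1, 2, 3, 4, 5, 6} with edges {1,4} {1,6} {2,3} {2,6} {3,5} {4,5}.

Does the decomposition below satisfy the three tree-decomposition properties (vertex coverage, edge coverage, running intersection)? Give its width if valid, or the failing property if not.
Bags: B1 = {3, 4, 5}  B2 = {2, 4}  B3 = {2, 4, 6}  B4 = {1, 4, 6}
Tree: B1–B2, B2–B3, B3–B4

A tree decomposition must satisfy three properties: every vertex lies in some bag; for every edge, both endpoints lie together in some bag; and for every vertex, the bags containing it form a connected subtree. Here edge (3,2) lies in no bag, so the decomposition is invalid.

No — edge (3,2) lies in no bag.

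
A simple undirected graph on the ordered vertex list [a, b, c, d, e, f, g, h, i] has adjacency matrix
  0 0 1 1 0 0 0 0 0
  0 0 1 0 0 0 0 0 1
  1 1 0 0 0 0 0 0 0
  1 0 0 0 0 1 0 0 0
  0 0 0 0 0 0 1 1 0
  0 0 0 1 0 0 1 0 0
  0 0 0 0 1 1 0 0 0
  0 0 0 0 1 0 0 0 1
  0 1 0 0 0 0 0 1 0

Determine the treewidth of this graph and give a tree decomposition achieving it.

Treewidth 2.
Bags: B1 = {a, d, f}  B2 = {a, f, g}  B3 = {a, e, g}  B4 = {a, e, h}  B5 = {a, h, i}  B6 = {a, b, i}  B7 = {a, b, c}
Tree: B1–B2, B2–B3, B3–B4, B4–B5, B5–B6, B6–B7

Every bag has size at most 3, so the width is 3 − 1 = 2 and tw(G) ≤ 2. For the lower bound, G contains the cycle a–d–f–g–e–h–i–b–c–a, so G is not a forest; only forests have treewidth ≤ 1, hence tw(G) ≥ 2. Combining the bounds, tw(G) = 2.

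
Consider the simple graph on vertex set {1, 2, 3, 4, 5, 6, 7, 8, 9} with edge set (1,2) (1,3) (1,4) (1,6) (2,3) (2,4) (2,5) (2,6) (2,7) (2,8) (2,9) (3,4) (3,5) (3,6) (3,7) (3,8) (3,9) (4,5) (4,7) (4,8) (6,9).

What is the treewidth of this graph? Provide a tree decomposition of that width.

Treewidth 3.
One optimal decomposition is:
Bags: B1 = {1, 2, 3, 4}  B2 = {2, 3, 4, 7}  B3 = {2, 3, 4, 5}  B4 = {1, 2, 3, 6}  B5 = {2, 3, 4, 8}  B6 = {2, 3, 6, 9}
Tree: B1–B2, B2–B3, B1–B4, B2–B5, B4–B6

Each bag holds 4 vertices, so the decomposition has width 3, which upper-bounds the treewidth. Conversely, {2, 3, 6, 9} is a clique of size 4, and the vertices of any clique must share a bag in every tree decomposition; so some bag has ≥ 4 vertices and tw(G) ≥ 3. The upper and lower bounds meet at 3, so that is the treewidth.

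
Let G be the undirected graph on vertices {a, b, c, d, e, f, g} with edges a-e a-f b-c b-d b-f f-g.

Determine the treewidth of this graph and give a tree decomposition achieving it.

Treewidth 1.
Bags: B1 = {a, f}  B2 = {b, f}  B3 = {b, d}  B4 = {a, e}  B5 = {f, g}  B6 = {b, c}
Tree: B1–B2, B2–B3, B1–B4, B1–B5, B2–B6

Each bag holds 2 vertices, so the decomposition has width 1, which upper-bounds the treewidth. Since G has at least one edge (e.g. f–a), it is not an edgeless graph, so tw(G) ≥ 1. Therefore the treewidth is 1.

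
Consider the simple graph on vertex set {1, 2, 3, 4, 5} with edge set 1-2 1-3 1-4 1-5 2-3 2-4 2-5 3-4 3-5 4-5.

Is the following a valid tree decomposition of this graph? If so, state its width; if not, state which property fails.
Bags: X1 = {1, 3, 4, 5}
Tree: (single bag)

No — vertex 2 appears in no bag.

A tree decomposition must satisfy three properties: every vertex lies in some bag; for every edge, both endpoints lie together in some bag; and for every vertex, the bags containing it form a connected subtree. Here vertex 2 appears in no bag, so the decomposition is invalid.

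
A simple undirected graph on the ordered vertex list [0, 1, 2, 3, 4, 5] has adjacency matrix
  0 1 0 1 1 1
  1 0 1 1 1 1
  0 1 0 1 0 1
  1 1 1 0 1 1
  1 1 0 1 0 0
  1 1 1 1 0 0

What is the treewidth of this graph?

A width-3 tree decomposition is:
Bags: B1 = {1, 2, 3, 5}  B2 = {0, 1, 3, 5}  B3 = {0, 1, 3, 4}
Tree: B1–B2, B2–B3
The largest bag has 4 vertices, giving width 3; this decomposition certifies tw(G) ≤ 3. On the other hand G contains the 4-clique {0, 1, 3, 4}. A clique must lie in a single bag of any decomposition, so no decomposition can have width below 3. Hence tw(G) = 3 exactly.

3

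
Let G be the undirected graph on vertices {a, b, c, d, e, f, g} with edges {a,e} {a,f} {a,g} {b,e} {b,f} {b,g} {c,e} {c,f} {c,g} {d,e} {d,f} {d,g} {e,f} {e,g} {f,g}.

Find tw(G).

A width-3 tree decomposition is:
Bags: B1 = {b, e, f, g}  B2 = {c, e, f, g}  B3 = {a, e, f, g}  B4 = {d, e, f, g}
Tree: B1–B2, B1–B3, B3–B4
The largest bag has 4 vertices, giving width 3; this decomposition certifies tw(G) ≤ 3. For the lower bound, the 4 vertices {d, e, f, g} are pairwise adjacent, and any tree decomposition puts a clique entirely inside one bag — forcing width ≥ 3. Therefore the treewidth is 3.

3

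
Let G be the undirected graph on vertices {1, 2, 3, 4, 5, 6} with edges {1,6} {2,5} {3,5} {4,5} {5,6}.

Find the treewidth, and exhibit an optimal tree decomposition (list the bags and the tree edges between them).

Treewidth 1.
One optimal decomposition is:
Bags: B1 = {4, 5}  B2 = {3, 5}  B3 = {5, 6}  B4 = {1, 6}  B5 = {2, 5}
Tree: B1–B2, B1–B3, B3–B4, B3–B5

The largest bag has 2 vertices, giving width 1; this decomposition certifies tw(G) ≤ 1. G has an edge, so its treewidth is at least 1. Hence tw(G) = 1 exactly.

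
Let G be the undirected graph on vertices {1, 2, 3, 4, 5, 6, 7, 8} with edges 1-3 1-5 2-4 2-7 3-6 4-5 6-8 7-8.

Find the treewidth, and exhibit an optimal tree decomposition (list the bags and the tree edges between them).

Each bag holds 3 vertices, so the decomposition has width 2, which upper-bounds the treewidth. The edges 1–3–6–8–7–2–4–5–1 form a cycle, so G is not a tree and its treewidth is at least 2. Combining the bounds, tw(G) = 2.

Treewidth 2.
One such decomposition:
Bags: B1 = {1, 3, 6}  B2 = {1, 6, 8}  B3 = {1, 7, 8}  B4 = {1, 2, 7}  B5 = {1, 2, 4}  B6 = {1, 4, 5}
Tree: B1–B2, B2–B3, B3–B4, B4–B5, B5–B6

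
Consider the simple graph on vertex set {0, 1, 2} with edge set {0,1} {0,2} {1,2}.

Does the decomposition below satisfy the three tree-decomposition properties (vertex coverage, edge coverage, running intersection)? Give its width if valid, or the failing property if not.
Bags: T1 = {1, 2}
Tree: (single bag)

No — vertex 0 appears in no bag.

A tree decomposition must satisfy three properties: every vertex lies in some bag; for every edge, both endpoints lie together in some bag; and for every vertex, the bags containing it form a connected subtree. Here vertex 0 appears in no bag, so the decomposition is invalid.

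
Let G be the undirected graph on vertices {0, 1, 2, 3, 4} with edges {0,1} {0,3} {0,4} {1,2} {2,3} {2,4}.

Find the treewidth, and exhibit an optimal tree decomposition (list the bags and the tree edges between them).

Each bag holds 3 vertices, so the decomposition has width 2, which upper-bounds the treewidth. The edges 3–0–1–2–3 form a cycle, so G is not a tree and its treewidth is at least 2. The upper and lower bounds meet at 2, so that is the treewidth.

Treewidth 2.
One such decomposition:
Bags: B1 = {0, 2, 3}  B2 = {0, 1, 2}  B3 = {0, 2, 4}
Tree: B1–B2, B2–B3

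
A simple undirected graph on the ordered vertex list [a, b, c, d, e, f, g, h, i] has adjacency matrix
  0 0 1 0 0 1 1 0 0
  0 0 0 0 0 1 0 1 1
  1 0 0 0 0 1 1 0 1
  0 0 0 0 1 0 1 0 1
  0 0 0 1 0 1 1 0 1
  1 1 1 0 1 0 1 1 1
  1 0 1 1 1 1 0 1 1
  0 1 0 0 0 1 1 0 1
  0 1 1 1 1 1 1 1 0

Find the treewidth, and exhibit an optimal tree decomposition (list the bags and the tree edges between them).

Treewidth 3.
Bags: B1 = {d, e, g, i}  B2 = {e, f, g, i}  B3 = {f, g, h, i}  B4 = {c, f, g, i}  B5 = {b, f, h, i}  B6 = {a, c, f, g}
Tree: B1–B2, B2–B3, B3–B4, B3–B5, B4–B6

Every bag has size at most 4, so the width is 4 − 1 = 3 and tw(G) ≤ 3. On the other hand G contains the 4-clique {d, e, g, i}. A clique must lie in a single bag of any decomposition, so no decomposition can have width below 3. Therefore the treewidth is 3.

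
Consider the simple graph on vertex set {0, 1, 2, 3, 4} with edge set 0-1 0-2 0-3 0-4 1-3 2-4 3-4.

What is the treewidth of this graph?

A width-2 tree decomposition is:
Bags: B1 = {0, 2, 4}  B2 = {0, 3, 4}  B3 = {0, 1, 3}
Tree: B1–B2, B2–B3
The largest bag has 3 vertices, giving width 2; this decomposition certifies tw(G) ≤ 2. Conversely, {0, 2, 4} is a clique of size 3, and the vertices of any clique must share a bag in every tree decomposition; so some bag has ≥ 3 vertices and tw(G) ≥ 2. Hence tw(G) = 2 exactly.

2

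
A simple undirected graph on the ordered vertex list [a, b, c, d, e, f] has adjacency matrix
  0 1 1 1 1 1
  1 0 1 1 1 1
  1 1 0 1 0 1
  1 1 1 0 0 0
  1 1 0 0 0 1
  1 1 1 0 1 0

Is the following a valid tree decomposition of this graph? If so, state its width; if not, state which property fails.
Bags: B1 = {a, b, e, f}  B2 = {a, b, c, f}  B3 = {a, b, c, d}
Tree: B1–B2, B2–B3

Yes; width 3.

Every vertex of G appears in some bag (union = {a, b, c, d, e, f}); every edge is covered by a bag; and for each vertex v the set of bags containing v is connected in the bag tree. The decomposition is therefore valid. The largest bag has 4 vertices, so the width is 3.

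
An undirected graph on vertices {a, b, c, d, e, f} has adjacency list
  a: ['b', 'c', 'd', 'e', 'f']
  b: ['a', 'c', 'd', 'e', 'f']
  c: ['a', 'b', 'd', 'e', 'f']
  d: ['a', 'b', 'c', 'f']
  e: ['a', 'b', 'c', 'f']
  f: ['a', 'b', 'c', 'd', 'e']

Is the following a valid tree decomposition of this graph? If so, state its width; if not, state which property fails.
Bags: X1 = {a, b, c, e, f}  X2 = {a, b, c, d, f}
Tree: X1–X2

Every vertex of G appears in some bag (union = {a, b, c, d, e, f}); every edge is covered by a bag; and for each vertex v the set of bags containing v is connected in the bag tree. The decomposition is therefore valid. The largest bag has 5 vertices, so the width is 4.

Yes; width 4.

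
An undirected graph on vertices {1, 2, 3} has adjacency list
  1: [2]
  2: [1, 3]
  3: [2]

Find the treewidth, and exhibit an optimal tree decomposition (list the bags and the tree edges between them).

Each bag holds 2 vertices, so the decomposition has width 1, which upper-bounds the treewidth. G has an edge, so its treewidth is at least 1. Combining the bounds, tw(G) = 1.

Treewidth 1.
One optimal decomposition is:
Bags: B1 = {1, 2}  B2 = {2, 3}
Tree: B1–B2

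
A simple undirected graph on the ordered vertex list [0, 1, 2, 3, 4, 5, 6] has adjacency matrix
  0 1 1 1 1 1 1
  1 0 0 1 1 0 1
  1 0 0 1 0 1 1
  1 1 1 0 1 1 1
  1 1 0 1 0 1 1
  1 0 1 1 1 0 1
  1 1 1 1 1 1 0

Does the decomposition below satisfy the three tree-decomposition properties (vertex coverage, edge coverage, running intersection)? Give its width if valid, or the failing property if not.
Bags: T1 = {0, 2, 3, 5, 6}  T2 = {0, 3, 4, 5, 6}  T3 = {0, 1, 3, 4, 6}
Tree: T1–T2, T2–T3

Yes; width 4.

Checking the three conditions: (i) the bags cover all of {0, 1, 2, 3, 4, 5, 6}; (ii) for each edge, some bag contains both endpoints; (iii) the bags containing any fixed vertex form a subtree. All hold, so the decomposition is valid with width 5 − 1 = 4.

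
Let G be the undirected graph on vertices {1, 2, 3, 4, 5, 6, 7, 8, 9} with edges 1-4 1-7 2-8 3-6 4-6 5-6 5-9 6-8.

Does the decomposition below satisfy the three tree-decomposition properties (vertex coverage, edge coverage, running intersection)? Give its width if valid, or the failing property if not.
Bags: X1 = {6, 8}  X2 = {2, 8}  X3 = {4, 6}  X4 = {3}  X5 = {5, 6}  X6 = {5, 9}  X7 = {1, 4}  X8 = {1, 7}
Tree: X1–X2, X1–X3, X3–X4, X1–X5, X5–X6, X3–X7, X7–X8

No — edge (6,3) lies in no bag.

A tree decomposition must satisfy three properties: every vertex lies in some bag; for every edge, both endpoints lie together in some bag; and for every vertex, the bags containing it form a connected subtree. Here edge (6,3) lies in no bag, so the decomposition is invalid.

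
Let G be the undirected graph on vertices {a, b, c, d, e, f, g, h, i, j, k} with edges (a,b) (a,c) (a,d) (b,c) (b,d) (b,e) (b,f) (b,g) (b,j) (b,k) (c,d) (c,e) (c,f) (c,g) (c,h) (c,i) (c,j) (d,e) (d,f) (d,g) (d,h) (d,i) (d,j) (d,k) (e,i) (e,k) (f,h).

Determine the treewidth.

3

A width-3 tree decomposition is:
Bags: B1 = {a, b, c, d}  B2 = {b, c, d, g}  B3 = {b, c, d, f}  B4 = {b, c, d, j}  B5 = {b, c, d, e}  B6 = {c, d, f, h}  B7 = {b, d, e, k}  B8 = {c, d, e, i}
Tree: B1–B2, B1–B3, B3–B4, B3–B5, B3–B6, B5–B7, B5–B8
Every bag has size at most 4, so the width is 4 − 1 = 3 and tw(G) ≤ 3. On the other hand G contains the 4-clique {c, d, f, h}. A clique must lie in a single bag of any decomposition, so no decomposition can have width below 3. The upper and lower bounds meet at 3, so that is the treewidth.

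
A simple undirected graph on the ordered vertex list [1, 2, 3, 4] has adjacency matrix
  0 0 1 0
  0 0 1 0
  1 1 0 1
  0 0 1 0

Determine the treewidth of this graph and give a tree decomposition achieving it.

The largest bag has 2 vertices, giving width 1; this decomposition certifies tw(G) ≤ 1. Any graph with an edge has treewidth ≥ 1, and G has the edge 4–3. Therefore the treewidth is 1.

Treewidth 1.
One such decomposition:
Bags: B1 = {3, 4}  B2 = {2, 3}  B3 = {1, 3}
Tree: B1–B2, B2–B3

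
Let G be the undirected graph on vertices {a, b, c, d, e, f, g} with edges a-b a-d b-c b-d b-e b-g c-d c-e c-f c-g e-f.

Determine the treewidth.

2

A width-2 tree decomposition is:
Bags: B1 = {b, c, g}  B2 = {b, c, d}  B3 = {a, b, d}  B4 = {b, c, e}  B5 = {c, e, f}
Tree: B1–B2, B2–B3, B2–B4, B4–B5
Every bag has size at most 3, so the width is 3 − 1 = 2 and tw(G) ≤ 2. On the other hand G contains the 3-clique {c, e, f}. A clique must lie in a single bag of any decomposition, so no decomposition can have width below 2. The upper and lower bounds meet at 2, so that is the treewidth.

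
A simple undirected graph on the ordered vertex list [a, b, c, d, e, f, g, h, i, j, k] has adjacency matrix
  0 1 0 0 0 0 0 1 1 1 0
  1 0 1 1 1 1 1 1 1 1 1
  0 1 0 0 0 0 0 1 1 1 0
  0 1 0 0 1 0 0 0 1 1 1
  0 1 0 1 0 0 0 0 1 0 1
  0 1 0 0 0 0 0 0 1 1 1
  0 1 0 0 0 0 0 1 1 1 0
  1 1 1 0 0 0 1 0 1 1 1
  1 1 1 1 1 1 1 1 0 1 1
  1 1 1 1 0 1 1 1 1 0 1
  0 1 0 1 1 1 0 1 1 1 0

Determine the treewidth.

4

A width-4 tree decomposition is:
Bags: B1 = {a, b, h, i, j}  B2 = {b, c, h, i, j}  B3 = {b, h, i, j, k}  B4 = {b, f, i, j, k}  B5 = {b, d, i, j, k}  B6 = {b, g, h, i, j}  B7 = {b, d, e, i, k}
Tree: B1–B2, B2–B3, B3–B4, B3–B5, B1–B6, B5–B7
Each bag holds 5 vertices, so the decomposition has width 4, which upper-bounds the treewidth. On the other hand G contains the 5-clique {b, d, i, j, k}. A clique must lie in a single bag of any decomposition, so no decomposition can have width below 4. The upper and lower bounds meet at 4, so that is the treewidth.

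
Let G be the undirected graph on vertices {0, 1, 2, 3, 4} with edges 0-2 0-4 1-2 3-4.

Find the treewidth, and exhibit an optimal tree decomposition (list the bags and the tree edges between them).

Treewidth 1.
Bags: B1 = {1, 2}  B2 = {0, 2}  B3 = {0, 4}  B4 = {3, 4}
Tree: B1–B2, B2–B3, B3–B4

The largest bag has 2 vertices, giving width 1; this decomposition certifies tw(G) ≤ 1. G has an edge, so its treewidth is at least 1. Therefore the treewidth is 1.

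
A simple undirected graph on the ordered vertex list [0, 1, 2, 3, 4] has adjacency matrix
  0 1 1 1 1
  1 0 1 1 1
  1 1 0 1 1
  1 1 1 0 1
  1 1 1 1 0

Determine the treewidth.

A width-4 tree decomposition is:
Bags: B1 = {0, 1, 2, 3, 4}
Tree: (single bag)
A single bag containing all 5 vertices is trivially a valid decomposition of width 4. For the lower bound, the 5 vertices {0, 1, 2, 3, 4} are pairwise adjacent, and any tree decomposition puts a clique entirely inside one bag — forcing width ≥ 4. Therefore the treewidth is 4.

4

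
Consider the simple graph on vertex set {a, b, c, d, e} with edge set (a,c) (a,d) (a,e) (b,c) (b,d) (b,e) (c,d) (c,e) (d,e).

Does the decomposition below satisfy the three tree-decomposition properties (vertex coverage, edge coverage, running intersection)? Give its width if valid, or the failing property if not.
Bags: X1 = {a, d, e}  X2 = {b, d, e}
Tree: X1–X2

No — vertex c appears in no bag.

A tree decomposition must satisfy three properties: every vertex lies in some bag; for every edge, both endpoints lie together in some bag; and for every vertex, the bags containing it form a connected subtree. Here vertex c appears in no bag, so the decomposition is invalid.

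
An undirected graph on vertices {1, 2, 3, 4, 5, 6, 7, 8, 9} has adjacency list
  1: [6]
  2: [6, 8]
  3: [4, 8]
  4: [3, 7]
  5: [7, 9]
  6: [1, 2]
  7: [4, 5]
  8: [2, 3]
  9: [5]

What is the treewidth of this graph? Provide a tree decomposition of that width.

The largest bag has 2 vertices, giving width 1; this decomposition certifies tw(G) ≤ 1. Since G has at least one edge (e.g. 9–5), it is not an edgeless graph, so tw(G) ≥ 1. Therefore the treewidth is 1.

Treewidth 1.
Bags: B1 = {5, 9}  B2 = {5, 7}  B3 = {4, 7}  B4 = {3, 4}  B5 = {3, 8}  B6 = {2, 8}  B7 = {2, 6}  B8 = {1, 6}
Tree: B1–B2, B2–B3, B3–B4, B4–B5, B5–B6, B6–B7, B7–B8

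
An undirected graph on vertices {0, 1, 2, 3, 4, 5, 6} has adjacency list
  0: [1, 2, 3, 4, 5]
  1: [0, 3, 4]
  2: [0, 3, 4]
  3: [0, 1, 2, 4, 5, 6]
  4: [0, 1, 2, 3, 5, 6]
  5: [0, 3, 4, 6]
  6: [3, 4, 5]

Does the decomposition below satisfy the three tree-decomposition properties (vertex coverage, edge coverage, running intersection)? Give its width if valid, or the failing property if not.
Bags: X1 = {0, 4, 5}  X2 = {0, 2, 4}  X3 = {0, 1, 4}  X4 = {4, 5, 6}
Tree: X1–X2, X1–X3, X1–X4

No — vertex 3 appears in no bag.

A tree decomposition must satisfy three properties: every vertex lies in some bag; for every edge, both endpoints lie together in some bag; and for every vertex, the bags containing it form a connected subtree. Here vertex 3 appears in no bag, so the decomposition is invalid.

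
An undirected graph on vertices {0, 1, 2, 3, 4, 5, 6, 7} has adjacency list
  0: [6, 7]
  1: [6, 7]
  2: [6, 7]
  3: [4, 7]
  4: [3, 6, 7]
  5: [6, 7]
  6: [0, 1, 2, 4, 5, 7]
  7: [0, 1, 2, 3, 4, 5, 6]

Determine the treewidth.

A width-2 tree decomposition is:
Bags: B1 = {2, 6, 7}  B2 = {5, 6, 7}  B3 = {4, 6, 7}  B4 = {0, 6, 7}  B5 = {3, 4, 7}  B6 = {1, 6, 7}
Tree: B1–B2, B2–B3, B3–B4, B3–B5, B2–B6
Each bag holds 3 vertices, so the decomposition has width 2, which upper-bounds the treewidth. For the lower bound, the 3 vertices {3, 4, 7} are pairwise adjacent, and any tree decomposition puts a clique entirely inside one bag — forcing width ≥ 2. Hence tw(G) = 2 exactly.

2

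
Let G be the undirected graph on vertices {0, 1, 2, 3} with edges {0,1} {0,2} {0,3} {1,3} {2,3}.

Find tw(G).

A width-2 tree decomposition is:
Bags: B1 = {0, 2, 3}  B2 = {0, 1, 3}
Tree: B1–B2
Each bag holds 3 vertices, so the decomposition has width 2, which upper-bounds the treewidth. For the lower bound, the 3 vertices {0, 1, 3} are pairwise adjacent, and any tree decomposition puts a clique entirely inside one bag — forcing width ≥ 2. The upper and lower bounds meet at 2, so that is the treewidth.

2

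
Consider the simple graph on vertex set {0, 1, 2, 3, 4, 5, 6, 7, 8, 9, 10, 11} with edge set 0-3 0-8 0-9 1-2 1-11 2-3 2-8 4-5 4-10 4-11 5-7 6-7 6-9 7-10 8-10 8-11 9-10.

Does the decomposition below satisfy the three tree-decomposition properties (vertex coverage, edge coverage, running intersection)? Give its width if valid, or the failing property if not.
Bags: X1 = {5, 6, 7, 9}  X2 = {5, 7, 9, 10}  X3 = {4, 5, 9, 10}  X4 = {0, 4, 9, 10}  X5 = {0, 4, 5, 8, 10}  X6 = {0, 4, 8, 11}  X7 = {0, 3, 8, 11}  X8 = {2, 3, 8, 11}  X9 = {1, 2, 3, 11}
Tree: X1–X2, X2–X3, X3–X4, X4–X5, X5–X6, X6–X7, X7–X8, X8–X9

No — bags containing vertex 5 are not connected in the tree.

A tree decomposition must satisfy three properties: every vertex lies in some bag; for every edge, both endpoints lie together in some bag; and for every vertex, the bags containing it form a connected subtree. Here bags containing vertex 5 are not connected in the tree, so the decomposition is invalid.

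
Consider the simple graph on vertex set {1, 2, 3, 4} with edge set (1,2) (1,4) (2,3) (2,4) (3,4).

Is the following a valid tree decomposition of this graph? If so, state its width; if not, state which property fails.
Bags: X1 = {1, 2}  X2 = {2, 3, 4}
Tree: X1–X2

A tree decomposition must satisfy three properties: every vertex lies in some bag; for every edge, both endpoints lie together in some bag; and for every vertex, the bags containing it form a connected subtree. Here edge (4,1) lies in no bag, so the decomposition is invalid.

No — edge (4,1) lies in no bag.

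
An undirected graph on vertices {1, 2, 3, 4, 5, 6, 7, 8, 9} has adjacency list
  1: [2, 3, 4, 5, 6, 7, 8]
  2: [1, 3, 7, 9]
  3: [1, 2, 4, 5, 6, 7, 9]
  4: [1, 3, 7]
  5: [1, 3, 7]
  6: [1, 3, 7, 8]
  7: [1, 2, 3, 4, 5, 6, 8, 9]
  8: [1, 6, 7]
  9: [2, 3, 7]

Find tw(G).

A width-3 tree decomposition is:
Bags: B1 = {1, 3, 6, 7}  B2 = {1, 2, 3, 7}  B3 = {1, 3, 4, 7}  B4 = {1, 6, 7, 8}  B5 = {2, 3, 7, 9}  B6 = {1, 3, 5, 7}
Tree: B1–B2, B2–B3, B1–B4, B2–B5, B2–B6
The largest bag has 4 vertices, giving width 3; this decomposition certifies tw(G) ≤ 3. On the other hand G contains the 4-clique {1, 6, 7, 8}. A clique must lie in a single bag of any decomposition, so no decomposition can have width below 3. Hence tw(G) = 3 exactly.

3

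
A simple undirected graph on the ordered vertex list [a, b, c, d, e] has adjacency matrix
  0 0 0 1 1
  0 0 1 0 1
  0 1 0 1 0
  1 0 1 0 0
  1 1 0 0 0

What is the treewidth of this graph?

A width-2 tree decomposition is:
Bags: B1 = {b, c, e}  B2 = {a, c, e}  B3 = {a, c, d}
Tree: B1–B2, B2–B3
The largest bag has 3 vertices, giving width 2; this decomposition certifies tw(G) ≤ 2. The edges c–b–e–a–d–c form a cycle, so G is not a tree and its treewidth is at least 2. Hence tw(G) = 2 exactly.

2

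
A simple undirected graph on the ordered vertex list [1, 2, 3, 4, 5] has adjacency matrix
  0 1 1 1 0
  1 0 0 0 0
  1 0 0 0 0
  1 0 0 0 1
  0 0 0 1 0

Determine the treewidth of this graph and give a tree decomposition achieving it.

Every bag has size at most 2, so the width is 2 − 1 = 1 and tw(G) ≤ 1. Since G has at least one edge (e.g. 1–3), it is not an edgeless graph, so tw(G) ≥ 1. Combining the bounds, tw(G) = 1.

Treewidth 1.
One optimal decomposition is:
Bags: B1 = {1, 3}  B2 = {1, 4}  B3 = {4, 5}  B4 = {1, 2}
Tree: B1–B2, B2–B3, B2–B4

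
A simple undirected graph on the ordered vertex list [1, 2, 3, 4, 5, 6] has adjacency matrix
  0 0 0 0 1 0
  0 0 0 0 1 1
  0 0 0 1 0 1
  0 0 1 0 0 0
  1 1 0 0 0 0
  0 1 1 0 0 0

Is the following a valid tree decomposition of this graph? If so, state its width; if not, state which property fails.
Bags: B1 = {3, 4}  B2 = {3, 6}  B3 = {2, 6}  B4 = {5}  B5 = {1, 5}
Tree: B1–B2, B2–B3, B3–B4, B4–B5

A tree decomposition must satisfy three properties: every vertex lies in some bag; for every edge, both endpoints lie together in some bag; and for every vertex, the bags containing it form a connected subtree. Here edge (2,5) lies in no bag, so the decomposition is invalid.

No — edge (2,5) lies in no bag.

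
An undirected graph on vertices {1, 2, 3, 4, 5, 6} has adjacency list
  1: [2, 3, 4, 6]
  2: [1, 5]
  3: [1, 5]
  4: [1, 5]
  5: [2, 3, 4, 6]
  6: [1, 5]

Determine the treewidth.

A width-2 tree decomposition is:
Bags: B1 = {1, 4, 5}  B2 = {1, 3, 5}  B3 = {1, 2, 5}  B4 = {1, 5, 6}
Tree: B1–B2, B2–B3, B3–B4
The largest bag has 3 vertices, giving width 2; this decomposition certifies tw(G) ≤ 2. For the lower bound, G contains the cycle 4–1–3–5–4, so G is not a forest; only forests have treewidth ≤ 1, hence tw(G) ≥ 2. Hence tw(G) = 2 exactly.

2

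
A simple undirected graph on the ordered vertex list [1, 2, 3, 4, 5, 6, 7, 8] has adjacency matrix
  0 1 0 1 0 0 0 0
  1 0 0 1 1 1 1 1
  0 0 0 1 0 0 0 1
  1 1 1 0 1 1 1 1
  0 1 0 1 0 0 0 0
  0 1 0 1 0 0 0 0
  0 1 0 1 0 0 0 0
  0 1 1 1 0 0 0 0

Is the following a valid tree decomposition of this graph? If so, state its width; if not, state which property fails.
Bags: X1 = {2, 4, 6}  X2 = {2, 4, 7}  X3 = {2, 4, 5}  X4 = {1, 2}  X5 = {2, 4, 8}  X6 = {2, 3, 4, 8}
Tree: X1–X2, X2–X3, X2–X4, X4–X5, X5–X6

A tree decomposition must satisfy three properties: every vertex lies in some bag; for every edge, both endpoints lie together in some bag; and for every vertex, the bags containing it form a connected subtree. Here edge (4,1) lies in no bag, so the decomposition is invalid.

No — edge (4,1) lies in no bag.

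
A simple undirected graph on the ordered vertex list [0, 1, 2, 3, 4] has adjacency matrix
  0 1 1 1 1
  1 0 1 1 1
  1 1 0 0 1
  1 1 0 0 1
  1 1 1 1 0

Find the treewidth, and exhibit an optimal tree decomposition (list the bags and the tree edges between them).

Treewidth 3.
One such decomposition:
Bags: B1 = {0, 1, 3, 4}  B2 = {0, 1, 2, 4}
Tree: B1–B2

The largest bag has 4 vertices, giving width 3; this decomposition certifies tw(G) ≤ 3. Conversely, {0, 1, 2, 4} is a clique of size 4, and the vertices of any clique must share a bag in every tree decomposition; so some bag has ≥ 4 vertices and tw(G) ≥ 3. The upper and lower bounds meet at 3, so that is the treewidth.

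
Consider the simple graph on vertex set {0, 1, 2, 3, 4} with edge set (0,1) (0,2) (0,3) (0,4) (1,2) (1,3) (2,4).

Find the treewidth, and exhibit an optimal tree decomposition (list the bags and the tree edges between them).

Treewidth 2.
One optimal decomposition is:
Bags: B1 = {0, 2, 4}  B2 = {0, 1, 2}  B3 = {0, 1, 3}
Tree: B1–B2, B2–B3

Every bag has size at most 3, so the width is 3 − 1 = 2 and tw(G) ≤ 2. Conversely, {0, 1, 2} is a clique of size 3, and the vertices of any clique must share a bag in every tree decomposition; so some bag has ≥ 3 vertices and tw(G) ≥ 2. Combining the bounds, tw(G) = 2.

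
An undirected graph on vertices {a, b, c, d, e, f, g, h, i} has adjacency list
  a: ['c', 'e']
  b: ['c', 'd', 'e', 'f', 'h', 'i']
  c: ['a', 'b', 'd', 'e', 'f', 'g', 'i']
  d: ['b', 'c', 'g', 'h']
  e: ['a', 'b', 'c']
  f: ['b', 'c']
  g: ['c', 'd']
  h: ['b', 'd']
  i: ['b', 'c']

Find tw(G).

2

A width-2 tree decomposition is:
Bags: B1 = {b, c, d}  B2 = {b, c, e}  B3 = {b, d, h}  B4 = {c, d, g}  B5 = {b, c, f}  B6 = {a, c, e}  B7 = {b, c, i}
Tree: B1–B2, B1–B3, B1–B4, B2–B5, B2–B6, B5–B7
Every bag has size at most 3, so the width is 3 − 1 = 2 and tw(G) ≤ 2. On the other hand G contains the 3-clique {b, d, h}. A clique must lie in a single bag of any decomposition, so no decomposition can have width below 2. Hence tw(G) = 2 exactly.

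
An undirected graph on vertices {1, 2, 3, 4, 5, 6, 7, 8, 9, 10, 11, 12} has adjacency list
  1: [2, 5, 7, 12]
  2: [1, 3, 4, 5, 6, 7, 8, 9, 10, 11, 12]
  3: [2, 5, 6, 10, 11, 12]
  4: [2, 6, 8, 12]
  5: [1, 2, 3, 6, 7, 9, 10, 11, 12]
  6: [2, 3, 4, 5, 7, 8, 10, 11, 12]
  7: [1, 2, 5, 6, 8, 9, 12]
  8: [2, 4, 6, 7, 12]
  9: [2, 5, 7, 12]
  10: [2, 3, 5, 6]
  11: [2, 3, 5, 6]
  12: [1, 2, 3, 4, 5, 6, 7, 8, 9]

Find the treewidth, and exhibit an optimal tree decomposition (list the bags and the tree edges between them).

The largest bag has 5 vertices, giving width 4; this decomposition certifies tw(G) ≤ 4. For the lower bound, the 5 vertices {2, 4, 6, 8, 12} are pairwise adjacent, and any tree decomposition puts a clique entirely inside one bag — forcing width ≥ 4. Combining the bounds, tw(G) = 4.

Treewidth 4.
One optimal decomposition is:
Bags: B1 = {2, 3, 5, 6, 12}  B2 = {2, 3, 5, 6, 10}  B3 = {2, 5, 6, 7, 12}  B4 = {2, 5, 7, 9, 12}  B5 = {1, 2, 5, 7, 12}  B6 = {2, 6, 7, 8, 12}  B7 = {2, 3, 5, 6, 11}  B8 = {2, 4, 6, 8, 12}
Tree: B1–B2, B1–B3, B3–B4, B3–B5, B3–B6, B2–B7, B6–B8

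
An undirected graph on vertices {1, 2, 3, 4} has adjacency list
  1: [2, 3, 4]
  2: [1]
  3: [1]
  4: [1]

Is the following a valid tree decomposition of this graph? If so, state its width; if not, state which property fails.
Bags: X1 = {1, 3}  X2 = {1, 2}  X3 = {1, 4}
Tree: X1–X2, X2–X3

Vertex coverage: the bags together contain {1, 2, 3, 4}, the full vertex set. Edge coverage: each edge of G has both endpoints in at least one bag. Running intersection: for every vertex, the bags containing it form a connected subtree. All three properties hold, so this is a valid tree decomposition of width max|bag| − 1 = 1, and hence tw(G) ≤ 1.

Yes; width 1.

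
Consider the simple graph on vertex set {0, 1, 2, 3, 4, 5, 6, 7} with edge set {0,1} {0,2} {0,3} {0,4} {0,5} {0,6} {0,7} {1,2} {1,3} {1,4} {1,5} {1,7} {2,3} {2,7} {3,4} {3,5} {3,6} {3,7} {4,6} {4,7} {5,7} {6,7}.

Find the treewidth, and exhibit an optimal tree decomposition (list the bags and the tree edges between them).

Treewidth 4.
One optimal decomposition is:
Bags: B1 = {0, 1, 3, 4, 7}  B2 = {0, 1, 3, 5, 7}  B3 = {0, 1, 2, 3, 7}  B4 = {0, 3, 4, 6, 7}
Tree: B1–B2, B1–B3, B1–B4

Every bag has size at most 5, so the width is 5 − 1 = 4 and tw(G) ≤ 4. On the other hand G contains the 5-clique {0, 1, 2, 3, 7}. A clique must lie in a single bag of any decomposition, so no decomposition can have width below 4. Therefore the treewidth is 4.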